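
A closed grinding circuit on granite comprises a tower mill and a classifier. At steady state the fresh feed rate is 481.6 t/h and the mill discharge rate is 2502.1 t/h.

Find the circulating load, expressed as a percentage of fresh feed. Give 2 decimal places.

M = F + R at steady state, so:
R = M − F = 2502.1 − 481.6 = 2020.5 t/h
CL = 100·R/F = 100·2020.5/481.6 = 419.54 %

CL = 419.54 %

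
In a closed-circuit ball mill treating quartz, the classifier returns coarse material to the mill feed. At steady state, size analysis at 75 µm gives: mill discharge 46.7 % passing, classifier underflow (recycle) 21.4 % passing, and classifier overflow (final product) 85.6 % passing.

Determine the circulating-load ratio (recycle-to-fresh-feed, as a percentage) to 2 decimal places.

CL = 153.75 %

Two-product formula at 75 µm:
Fd + Rd = Ru + Fo ⇒ R/F = (o−d)/(d−u)
r = (85.6 − 46.7)/(46.7 − 21.4) = 38.9/25.3 = 1.5375
CL = 100·r = 153.75 %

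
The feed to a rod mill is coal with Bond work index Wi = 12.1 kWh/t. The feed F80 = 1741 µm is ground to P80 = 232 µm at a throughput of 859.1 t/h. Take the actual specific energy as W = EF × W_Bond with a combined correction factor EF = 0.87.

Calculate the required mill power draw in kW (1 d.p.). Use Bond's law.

Bond: W = 10·Wi·(1/√P80 − 1/√F80)
W = 10·12.1·(1/√232 − 1/√1741) = 10·12.1·(0.041687) = 5.0441 kWh/t
With EF = 0.87: W = 5.0441·0.87 = 4.3884 kWh/t
Mill draw = 4.3884 × 859.1 = 3770.1 kW

P = 3770.1 kW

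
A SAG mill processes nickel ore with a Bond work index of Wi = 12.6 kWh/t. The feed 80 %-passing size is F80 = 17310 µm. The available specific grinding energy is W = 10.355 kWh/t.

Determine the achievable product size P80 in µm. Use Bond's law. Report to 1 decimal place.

P80 = 124.1 µm

W_Bond = 10·Wi·(1/√P₈₀ − 1/√F₈₀)
1/√P80 = 1/√F80 + W/(10·Wi)
  = 10.3550/(10·12.6) + 1/√17310 = 0.082183 + 0.007601 = 0.089783
P80 = (1/0.089783)² = 11.1379² = 124.05 µm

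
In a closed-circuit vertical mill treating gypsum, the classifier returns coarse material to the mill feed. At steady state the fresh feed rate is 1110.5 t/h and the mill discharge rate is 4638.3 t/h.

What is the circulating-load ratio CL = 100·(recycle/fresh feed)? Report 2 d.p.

Mill node: discharge = fresh + recycle.
R = M − F = 4638.3 − 1110.5 = 3527.8 t/h
CL = 100·R/F = 100·3527.8/1110.5 = 317.68 %

CL = 317.68 %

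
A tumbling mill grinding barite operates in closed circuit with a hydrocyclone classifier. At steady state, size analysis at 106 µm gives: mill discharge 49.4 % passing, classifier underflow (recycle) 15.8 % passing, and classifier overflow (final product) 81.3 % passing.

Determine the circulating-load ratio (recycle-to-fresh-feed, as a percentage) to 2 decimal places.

Balance %-passing 106 µm (r = R/F):
(1+r)·d = r·u + o ⇒ r = (o−d)/(d−u)
r = (81.3 − 49.4)/(49.4 − 15.8) = 31.9/33.6 = 0.9494
CL = 100·r = 94.94 %

CL = 94.94 %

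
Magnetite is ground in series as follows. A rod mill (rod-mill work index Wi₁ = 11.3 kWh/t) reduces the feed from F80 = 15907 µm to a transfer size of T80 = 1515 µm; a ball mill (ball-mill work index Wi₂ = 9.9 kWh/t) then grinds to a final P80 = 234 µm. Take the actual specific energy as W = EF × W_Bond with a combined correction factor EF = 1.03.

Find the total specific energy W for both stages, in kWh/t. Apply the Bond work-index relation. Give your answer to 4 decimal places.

W = 10 Wi / √P80 − 10 Wi / √F80
Stage 1 (15907→1515 µm, Wi₁=11.3): W₁ = 10·11.3·(0.025692 − 0.007929) = 2.0072 kWh/t
Stage 2 (1515→234 µm, Wi₂=9.9): W₂ = 10·9.9·(0.065372 − 0.025692) = 3.9283 kWh/t
W = W₁ + W₂ = 2.0072 + 3.9283 = 5.9356 kWh/t
Apply correction: 5.9356 × 1.03 = 6.1136 kWh/t

W = 6.1136 kWh/t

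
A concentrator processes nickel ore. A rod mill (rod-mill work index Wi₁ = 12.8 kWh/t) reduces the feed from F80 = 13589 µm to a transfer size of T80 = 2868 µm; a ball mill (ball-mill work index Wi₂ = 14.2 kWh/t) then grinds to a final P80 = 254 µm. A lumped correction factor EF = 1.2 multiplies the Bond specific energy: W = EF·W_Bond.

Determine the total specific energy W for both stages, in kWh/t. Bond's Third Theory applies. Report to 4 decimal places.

W = 10·Wi·[P80^(−½) − F80^(−½)]
Stage 1 (13589→2868 µm, Wi₁=12.8): W₁ = 10·12.8·(0.018673 − 0.008578) = 1.2921 kWh/t
Stage 2 (2868→254 µm, Wi₂=14.2): W₂ = 10·14.2·(0.062746 − 0.018673) = 6.2583 kWh/t
W = W₁ + W₂ = 1.2921 + 6.2583 = 7.5504 kWh/t
With EF = 1.2: W = 7.5504·1.2 = 9.0605 kWh/t

W = 9.0605 kWh/t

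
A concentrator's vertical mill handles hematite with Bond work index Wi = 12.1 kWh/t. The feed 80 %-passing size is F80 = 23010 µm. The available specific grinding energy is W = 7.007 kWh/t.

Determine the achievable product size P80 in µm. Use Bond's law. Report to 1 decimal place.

Bond: W = 10·Wi·(1/√P80 − 1/√F80)
⇒ 1/√P80 = W/(10·Wi) + 1/√F80
  = 7.0070/(10·12.1) + 1/√23010 = 0.057909 + 0.006592 = 0.064501
P80 = (1/0.064501)² = 15.5035² = 240.36 µm

P80 = 240.4 µm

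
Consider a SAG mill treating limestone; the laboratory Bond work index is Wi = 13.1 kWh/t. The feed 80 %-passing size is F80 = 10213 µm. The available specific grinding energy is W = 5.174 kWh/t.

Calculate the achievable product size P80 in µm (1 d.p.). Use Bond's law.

P80 = 409.9 µm

W_Bond = 10·Wi·(1/√P₈₀ − 1/√F₈₀)
1/√P80 = 1/√F80 + W/(10·Wi)
  = 5.1740/(10·13.1) + 1/√10213 = 0.039496 + 0.009895 = 0.049391
P80 = (1/0.049391)² = 20.2465² = 409.92 µm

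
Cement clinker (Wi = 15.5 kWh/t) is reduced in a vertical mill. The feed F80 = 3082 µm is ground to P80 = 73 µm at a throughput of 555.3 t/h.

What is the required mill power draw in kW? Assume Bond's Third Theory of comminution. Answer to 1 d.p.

W_Bond = 10·Wi·(1/√P₈₀ − 1/√F₈₀)
W = 10·15.5·(1/√73 − 1/√3082) = 10·15.5·(0.099028) = 15.3494 kWh/t
Power = W × throughput = 15.3494 kWh/t × 555.3 t/h = 8523.5 kW

P = 8523.5 kW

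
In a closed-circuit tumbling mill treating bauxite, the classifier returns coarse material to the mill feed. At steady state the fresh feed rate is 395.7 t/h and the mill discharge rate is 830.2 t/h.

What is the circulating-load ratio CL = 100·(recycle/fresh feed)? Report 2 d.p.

Mill node: discharge = fresh + recycle.
R = M − F = 830.2 − 395.7 = 434.5 t/h
CL = 100·R/F = 100·434.5/395.7 = 109.81 %

CL = 109.81 %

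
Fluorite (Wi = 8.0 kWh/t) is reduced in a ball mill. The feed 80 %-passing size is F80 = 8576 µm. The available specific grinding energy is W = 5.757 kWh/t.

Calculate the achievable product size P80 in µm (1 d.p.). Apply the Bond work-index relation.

P80 = 146.0 µm

W = 10 Wi (P80^-0.5 − F80^-0.5)
1/√P80 = 1/√F80 + W/(10·Wi)
  = 5.7570/(10·8.0) + 1/√8576 = 0.071962 + 0.010798 = 0.082761
P80 = (1/0.082761)² = 12.0830² = 146.00 µm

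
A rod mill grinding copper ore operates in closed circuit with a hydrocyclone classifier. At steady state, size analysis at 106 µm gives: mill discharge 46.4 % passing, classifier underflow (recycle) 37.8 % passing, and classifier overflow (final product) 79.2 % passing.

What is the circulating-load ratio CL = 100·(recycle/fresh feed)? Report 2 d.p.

CL = 381.40 %

Classifier node, passing 106 µm:
Fd + Rd = Ru + Fo ⇒ R/F = (o−d)/(d−u)
r = (79.2 − 46.4)/(46.4 − 37.8) = 32.8/8.6 = 3.8140
CL = 100·r = 381.40 %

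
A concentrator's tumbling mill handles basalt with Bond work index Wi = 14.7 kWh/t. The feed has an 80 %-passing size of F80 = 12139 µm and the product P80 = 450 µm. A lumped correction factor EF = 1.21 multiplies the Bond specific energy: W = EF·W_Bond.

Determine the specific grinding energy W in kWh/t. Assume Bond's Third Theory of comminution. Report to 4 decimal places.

W = 10 Wi (P80^-0.5 − F80^-0.5)
1/√450 = 0.047140;  1/√12139 = 0.009076
W = 10·14.7·(0.047140 − 0.009076) = 5.5954 kWh/t
Apply correction: 5.5954 × 1.21 = 6.7705 kWh/t

W = 6.7705 kWh/t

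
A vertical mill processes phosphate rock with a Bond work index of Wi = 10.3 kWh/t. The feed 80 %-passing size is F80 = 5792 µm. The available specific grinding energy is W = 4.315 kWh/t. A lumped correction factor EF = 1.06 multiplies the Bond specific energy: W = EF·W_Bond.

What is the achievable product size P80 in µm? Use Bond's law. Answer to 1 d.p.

P80 = 360.6 µm

W_Bond = 10·Wi·(1/√P₈₀ − 1/√F₈₀)
W_Bond = W / EF = 4.315 / 1.06 = 4.0708 kWh/t
P80^-0.5 = F80^-0.5 + W_Bond/(10 Wi)
  = 4.0708/(10·10.3) + 1/√5792 = 0.039522 + 0.013140 = 0.052662
P80 = (1/0.052662)² = 18.9892² = 360.59 µm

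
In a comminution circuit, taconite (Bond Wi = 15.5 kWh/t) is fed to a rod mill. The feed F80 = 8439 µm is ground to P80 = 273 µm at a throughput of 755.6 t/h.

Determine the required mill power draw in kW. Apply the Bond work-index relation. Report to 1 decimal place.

P = 5813.4 kW

Bond: W = 10·Wi·(1/√P80 − 1/√F80)
W = 10·15.5·(1/√273 − 1/√8439) = 10·15.5·(0.049637) = 7.6938 kWh/t
Mill draw = 7.6938 × 755.6 = 5813.4 kW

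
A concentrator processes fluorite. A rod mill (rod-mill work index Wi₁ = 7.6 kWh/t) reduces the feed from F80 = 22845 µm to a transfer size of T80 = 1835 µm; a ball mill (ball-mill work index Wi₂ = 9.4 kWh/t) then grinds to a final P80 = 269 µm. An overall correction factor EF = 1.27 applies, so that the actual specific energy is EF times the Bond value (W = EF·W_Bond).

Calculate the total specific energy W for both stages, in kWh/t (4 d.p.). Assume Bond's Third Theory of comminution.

W = 6.1065 kWh/t

W = 10 Wi / √P80 − 10 Wi / √F80
Stage 1 (22845→1835 µm, Wi₁=7.6): W₁ = 10·7.6·(0.023344 − 0.006616) = 1.2713 kWh/t
Stage 2 (1835→269 µm, Wi₂=9.4): W₂ = 10·9.4·(0.060971 − 0.023344) = 3.5369 kWh/t
W = W₁ + W₂ = 1.2713 + 3.5369 = 4.8083 kWh/t
Apply correction: 4.8083 × 1.27 = 6.1065 kWh/t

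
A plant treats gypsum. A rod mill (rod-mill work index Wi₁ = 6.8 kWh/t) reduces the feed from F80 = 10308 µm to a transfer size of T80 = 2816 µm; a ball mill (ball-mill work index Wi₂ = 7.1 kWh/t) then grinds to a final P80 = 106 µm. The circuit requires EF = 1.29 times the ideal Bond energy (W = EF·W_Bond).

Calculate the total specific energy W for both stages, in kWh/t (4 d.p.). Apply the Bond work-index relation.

W = 10 Wi / √P80 − 10 Wi / √F80
Stage 1 (10308→2816 µm, Wi₁=6.8): W₁ = 10·6.8·(0.018844 − 0.009849) = 0.6117 kWh/t
Stage 2 (2816→106 µm, Wi₂=7.1): W₂ = 10·7.1·(0.097129 − 0.018844) = 5.5582 kWh/t
W = W₁ + W₂ = 0.6117 + 5.5582 = 6.1698 kWh/t
Apply correction: 6.1698 × 1.29 = 7.9591 kWh/t

W = 7.9591 kWh/t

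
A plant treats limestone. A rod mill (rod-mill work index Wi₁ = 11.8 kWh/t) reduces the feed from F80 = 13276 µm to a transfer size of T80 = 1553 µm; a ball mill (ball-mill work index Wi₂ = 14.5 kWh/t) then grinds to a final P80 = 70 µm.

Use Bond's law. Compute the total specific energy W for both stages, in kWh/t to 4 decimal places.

W = 15.6216 kWh/t

W = 10 Wi (P80^-0.5 − F80^-0.5)
Stage 1 (13276→1553 µm, Wi₁=11.8): W₁ = 10·11.8·(0.025375 − 0.008679) = 1.9702 kWh/t
Stage 2 (1553→70 µm, Wi₂=14.5): W₂ = 10·14.5·(0.119523 − 0.025375) = 13.6514 kWh/t
W = W₁ + W₂ = 1.9702 + 13.6514 = 15.6216 kWh/t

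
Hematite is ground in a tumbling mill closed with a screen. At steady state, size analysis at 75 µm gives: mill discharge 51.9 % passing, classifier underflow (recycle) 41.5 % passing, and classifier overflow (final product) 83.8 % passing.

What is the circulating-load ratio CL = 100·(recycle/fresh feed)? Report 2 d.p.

CL = 306.73 %

Balance %-passing 75 µm (r = R/F):
Fd + Rd = Ru + Fo ⇒ R/F = (o−d)/(d−u)
r = (83.8 − 51.9)/(51.9 − 41.5) = 31.9/10.4 = 3.0673
CL = 100·r = 306.73 %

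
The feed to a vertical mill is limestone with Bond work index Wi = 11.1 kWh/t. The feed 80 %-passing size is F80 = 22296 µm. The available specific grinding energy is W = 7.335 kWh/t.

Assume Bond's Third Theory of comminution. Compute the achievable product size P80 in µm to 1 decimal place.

W = 10·Wi·[P80^(−½) − F80^(−½)]
P80^(−½) = W/(10 Wi) + F80^(−½)
  = 7.3350/(10·11.1) + 1/√22296 = 0.066081 + 0.006697 = 0.072778
P80 = (1/0.072778)² = 13.7404² = 188.80 µm

P80 = 188.8 µm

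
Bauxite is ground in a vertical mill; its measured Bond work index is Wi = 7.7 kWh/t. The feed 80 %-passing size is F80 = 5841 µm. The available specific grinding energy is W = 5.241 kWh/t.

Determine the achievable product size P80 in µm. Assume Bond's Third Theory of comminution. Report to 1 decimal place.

W_Bond = 10·Wi·(1/√P₈₀ − 1/√F₈₀)
⇒ 1/√P80 = W/(10 Wi) + 1/√F80
  = 5.2410/(10·7.7) + 1/√5841 = 0.068065 + 0.013084 = 0.081149
P80 = (1/0.081149)² = 12.3229² = 151.86 µm

P80 = 151.9 µm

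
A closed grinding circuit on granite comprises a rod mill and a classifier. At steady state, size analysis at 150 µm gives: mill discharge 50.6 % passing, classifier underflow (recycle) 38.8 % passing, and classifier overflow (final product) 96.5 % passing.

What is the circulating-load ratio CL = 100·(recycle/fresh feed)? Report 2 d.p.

CL = 388.98 %

Let r = R/F. Size balance at 150 µm:
d + r·d = r·u + o → r(d−u) = o−d
r = (96.5 − 50.6)/(50.6 − 38.8) = 45.9/11.8 = 3.8898
CL = 100·r = 388.98 %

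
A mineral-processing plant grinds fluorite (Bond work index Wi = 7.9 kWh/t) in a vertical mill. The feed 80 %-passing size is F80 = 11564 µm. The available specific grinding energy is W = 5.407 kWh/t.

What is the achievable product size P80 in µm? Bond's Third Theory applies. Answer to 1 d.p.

P80 = 165.5 µm

Bond: W = 10·Wi·(1/√P80 − 1/√F80)
⇒ 1/√P80 = W/(10·Wi) + 1/√F80
  = 5.4070/(10·7.9) + 1/√11564 = 0.068443 + 0.009299 = 0.077742
P80 = (1/0.077742)² = 12.8630² = 165.46 µm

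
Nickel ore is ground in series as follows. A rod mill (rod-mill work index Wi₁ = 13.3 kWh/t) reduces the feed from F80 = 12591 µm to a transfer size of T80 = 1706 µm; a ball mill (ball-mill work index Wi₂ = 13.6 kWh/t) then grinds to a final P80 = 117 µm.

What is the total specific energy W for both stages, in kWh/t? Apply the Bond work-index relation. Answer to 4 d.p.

W = 11.3153 kWh/t

Bond:  W = 10 Wi (1/√P − 1/√F)
Stage 1 (12591→1706 µm, Wi₁=13.3): W₁ = 10·13.3·(0.024211 − 0.008912) = 2.0348 kWh/t
Stage 2 (1706→117 µm, Wi₂=13.6): W₂ = 10·13.6·(0.092450 − 0.024211) = 9.2805 kWh/t
W = W₁ + W₂ = 2.0348 + 9.2805 = 11.3153 kWh/t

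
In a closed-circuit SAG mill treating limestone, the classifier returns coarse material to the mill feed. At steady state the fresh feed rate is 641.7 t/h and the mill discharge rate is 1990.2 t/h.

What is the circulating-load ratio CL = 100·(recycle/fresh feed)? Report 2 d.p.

CL = 210.14 %

Steady state: M = F + R.
R = M − F = 1990.2 − 641.7 = 1348.5 t/h
CL = 100·R/F = 100·1348.5/641.7 = 210.14 %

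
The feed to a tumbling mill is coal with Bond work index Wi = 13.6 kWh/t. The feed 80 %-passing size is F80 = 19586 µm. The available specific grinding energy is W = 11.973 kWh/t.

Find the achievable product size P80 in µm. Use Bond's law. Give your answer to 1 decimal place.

P80 = 110.4 µm

W_Bond = 10·Wi·(1/√P₈₀ − 1/√F₈₀)
P80^(−½) = W/(10 Wi) + F80^(−½)
  = 11.9730/(10·13.6) + 1/√19586 = 0.088037 + 0.007145 = 0.095182
P80 = (1/0.095182)² = 10.5062² = 110.38 µm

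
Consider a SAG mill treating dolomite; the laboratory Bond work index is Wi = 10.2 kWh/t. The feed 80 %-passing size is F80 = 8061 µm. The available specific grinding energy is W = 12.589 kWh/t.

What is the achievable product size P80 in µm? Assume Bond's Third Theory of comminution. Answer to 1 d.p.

Bond: W = 10·Wi·(1/√P80 − 1/√F80)
⇒ 1/√P80 = W/(10 Wi) + 1/√F80
  = 12.5890/(10·10.2) + 1/√8061 = 0.123422 + 0.011138 = 0.134560
P80 = (1/0.134560)² = 7.4317² = 55.23 µm

P80 = 55.2 µm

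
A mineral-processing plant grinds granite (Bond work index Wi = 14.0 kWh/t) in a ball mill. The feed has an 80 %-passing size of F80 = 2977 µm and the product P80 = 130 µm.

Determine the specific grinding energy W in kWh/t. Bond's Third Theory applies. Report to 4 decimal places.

W = 10 Wi / √P80 − 10 Wi / √F80
1/√130 = 0.087706;  1/√2977 = 0.018328
W = 10·14.0·(0.087706 − 0.018328) = 9.7129 kWh/t

W = 9.7129 kWh/t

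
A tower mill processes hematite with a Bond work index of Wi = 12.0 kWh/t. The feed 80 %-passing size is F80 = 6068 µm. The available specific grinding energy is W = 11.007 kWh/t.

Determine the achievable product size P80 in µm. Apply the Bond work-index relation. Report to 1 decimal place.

P80 = 91.5 µm

W = 10·Wi·(P80^(-½) − F80^(-½))
1/√P80 = 1/√F80 + W/(10·Wi)
  = 11.0070/(10·12.0) + 1/√6068 = 0.091725 + 0.012837 = 0.104562
P80 = (1/0.104562)² = 9.5637² = 91.46 µm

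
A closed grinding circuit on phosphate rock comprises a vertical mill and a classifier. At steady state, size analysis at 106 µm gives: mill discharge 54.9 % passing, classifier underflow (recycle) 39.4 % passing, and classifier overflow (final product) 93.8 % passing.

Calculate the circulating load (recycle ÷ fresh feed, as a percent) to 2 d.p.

Balance %-passing 106 µm (r = R/F):
d + r·d = r·u + o → r(d−u) = o−d
r = (93.8 − 54.9)/(54.9 − 39.4) = 38.9/15.5 = 2.5097
CL = 100·r = 250.97 %

CL = 250.97 %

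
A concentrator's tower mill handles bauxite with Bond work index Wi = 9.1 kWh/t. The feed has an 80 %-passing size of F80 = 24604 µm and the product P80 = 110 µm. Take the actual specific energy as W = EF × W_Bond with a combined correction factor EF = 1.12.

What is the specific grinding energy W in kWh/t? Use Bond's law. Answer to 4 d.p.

Bond: W = 10·Wi·(1/√P80 − 1/√F80)
1/√110 = 0.095346;  1/√24604 = 0.006375
W = 10·9.1·(0.095346 − 0.006375) = 8.0964 kWh/t
Corrected W = EF·W_Bond = 1.12·8.0964 = 9.0679 kWh/t

W = 9.0679 kWh/t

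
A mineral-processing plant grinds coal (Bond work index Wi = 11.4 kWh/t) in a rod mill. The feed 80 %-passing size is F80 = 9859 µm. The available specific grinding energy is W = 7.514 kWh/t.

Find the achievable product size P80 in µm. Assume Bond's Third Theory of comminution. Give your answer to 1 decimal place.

P80 = 173.2 µm

W_Bond = 10·Wi·(1/√P₈₀ − 1/√F₈₀)
1/√P80 = 1/√F80 + W/(10·Wi)
  = 7.5140/(10·11.4) + 1/√9859 = 0.065912 + 0.010071 = 0.075984
P80 = (1/0.075984)² = 13.1607² = 173.21 µm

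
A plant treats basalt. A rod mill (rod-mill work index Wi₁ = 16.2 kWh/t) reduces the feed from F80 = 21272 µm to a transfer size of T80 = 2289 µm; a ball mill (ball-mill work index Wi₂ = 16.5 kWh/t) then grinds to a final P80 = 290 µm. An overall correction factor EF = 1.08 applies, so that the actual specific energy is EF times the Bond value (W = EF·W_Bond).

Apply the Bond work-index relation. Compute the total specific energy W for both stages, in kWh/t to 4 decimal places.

W = 9.1969 kWh/t

W = 10·Wi·[P80^(−½) − F80^(−½)]
Stage 1 (21272→2289 µm, Wi₁=16.2): W₁ = 10·16.2·(0.020901 − 0.006856) = 2.2753 kWh/t
Stage 2 (2289→290 µm, Wi₂=16.5): W₂ = 10·16.5·(0.058722 − 0.020901) = 6.2404 kWh/t
W = W₁ + W₂ = 2.2753 + 6.2404 = 8.5157 kWh/t
W_actual = 1.08 × 8.5157 = 9.1969 kWh/t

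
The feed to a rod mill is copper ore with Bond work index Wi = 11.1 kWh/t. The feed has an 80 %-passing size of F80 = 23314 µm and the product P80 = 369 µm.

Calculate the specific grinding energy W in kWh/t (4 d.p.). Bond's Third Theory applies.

W = 5.0515 kWh/t

Bond:  W = 10 Wi (1/√P − 1/√F)
1/√369 = 0.052058;  1/√23314 = 0.006549
W = 10·11.1·(0.052058 − 0.006549) = 5.0515 kWh/t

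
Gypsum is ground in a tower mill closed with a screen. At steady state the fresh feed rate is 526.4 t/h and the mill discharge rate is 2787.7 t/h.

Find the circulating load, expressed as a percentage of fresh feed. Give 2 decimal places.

Steady state: M = F + R.
R = M − F = 2787.7 − 526.4 = 2261.3 t/h
CL = 100·R/F = 100·2261.3/526.4 = 429.58 %

CL = 429.58 %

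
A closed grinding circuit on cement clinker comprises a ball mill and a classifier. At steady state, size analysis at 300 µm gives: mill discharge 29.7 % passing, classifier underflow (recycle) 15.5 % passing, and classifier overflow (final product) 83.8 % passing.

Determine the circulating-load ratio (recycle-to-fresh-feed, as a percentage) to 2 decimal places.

CL = 380.99 %

Balance %-passing 300 µm (r = R/F):
(1+r)d = ru + o → r = (o−d)/(d−u)
r = (83.8 − 29.7)/(29.7 − 15.5) = 54.1/14.2 = 3.8099
CL = 100·r = 380.99 %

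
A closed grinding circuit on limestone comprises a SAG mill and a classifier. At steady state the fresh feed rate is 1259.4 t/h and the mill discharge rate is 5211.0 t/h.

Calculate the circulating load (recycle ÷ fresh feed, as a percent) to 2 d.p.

CL = 313.77 %

Discharge = new feed + return, hence
R = M − F = 5211.0 − 1259.4 = 3951.6 t/h
CL = 100·R/F = 100·3951.6/1259.4 = 313.77 %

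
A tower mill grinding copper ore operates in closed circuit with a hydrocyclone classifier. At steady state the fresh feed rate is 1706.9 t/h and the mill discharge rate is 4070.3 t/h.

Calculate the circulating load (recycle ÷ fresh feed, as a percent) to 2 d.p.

CL = 138.46 %

Steady state: M = F + R.
R = M − F = 4070.3 − 1706.9 = 2363.4 t/h
CL = 100·R/F = 100·2363.4/1706.9 = 138.46 %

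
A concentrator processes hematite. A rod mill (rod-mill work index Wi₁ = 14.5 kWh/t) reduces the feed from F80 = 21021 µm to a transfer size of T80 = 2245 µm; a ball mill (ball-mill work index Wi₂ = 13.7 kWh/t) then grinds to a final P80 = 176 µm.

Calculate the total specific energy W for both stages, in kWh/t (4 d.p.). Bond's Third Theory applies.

W = 9.4955 kWh/t

W = 10·Wi·[P80^(−½) − F80^(−½)]
Stage 1 (21021→2245 µm, Wi₁=14.5): W₁ = 10·14.5·(0.021105 − 0.006897) = 2.0602 kWh/t
Stage 2 (2245→176 µm, Wi₂=13.7): W₂ = 10·13.7·(0.075378 − 0.021105) = 7.4353 kWh/t
W = W₁ + W₂ = 2.0602 + 7.4353 = 9.4955 kWh/t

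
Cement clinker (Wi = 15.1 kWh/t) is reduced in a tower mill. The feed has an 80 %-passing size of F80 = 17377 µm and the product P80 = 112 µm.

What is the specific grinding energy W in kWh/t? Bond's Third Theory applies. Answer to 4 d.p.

W = 10·Wi·(P80^(-½) − F80^(-½))
1/√112 = 0.094491;  1/√17377 = 0.007586
W = 10·15.1·(0.094491 − 0.007586) = 13.1227 kWh/t

W = 13.1227 kWh/t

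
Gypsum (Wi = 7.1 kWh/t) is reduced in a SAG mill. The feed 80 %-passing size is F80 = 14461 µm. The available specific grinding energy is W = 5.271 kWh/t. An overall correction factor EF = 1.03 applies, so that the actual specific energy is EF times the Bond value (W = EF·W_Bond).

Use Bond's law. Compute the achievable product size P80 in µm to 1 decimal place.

Bond: W = 10·Wi·(1/√P80 − 1/√F80)
W_Bond = W / EF = 5.271 / 1.03 = 5.1175 kWh/t
⇒ 1/√P80 = W_Bond/(10·Wi) + 1/√F80
  = 5.1175/(10·7.1) + 1/√14461 = 0.072077 + 0.008316 = 0.080393
P80 = (1/0.080393)² = 12.4389² = 154.73 µm

P80 = 154.7 µm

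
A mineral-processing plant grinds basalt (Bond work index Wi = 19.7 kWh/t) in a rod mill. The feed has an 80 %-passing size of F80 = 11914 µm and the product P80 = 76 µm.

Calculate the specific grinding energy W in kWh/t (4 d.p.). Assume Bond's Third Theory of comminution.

W_Bond = 10·Wi·(1/√P₈₀ − 1/√F₈₀)
1/√76 = 0.114708;  1/√11914 = 0.009162
W = 10·19.7·(0.114708 − 0.009162) = 20.7926 kWh/t

W = 20.7926 kWh/t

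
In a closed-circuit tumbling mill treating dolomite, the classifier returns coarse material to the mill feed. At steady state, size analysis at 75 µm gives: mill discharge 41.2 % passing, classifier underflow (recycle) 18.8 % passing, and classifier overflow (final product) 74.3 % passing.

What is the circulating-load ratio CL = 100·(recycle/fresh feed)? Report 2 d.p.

CL = 147.77 %

Two-product formula at 75 µm:
(1+r)·d = r·u + o ⇒ r = (o−d)/(d−u)
r = (74.3 − 41.2)/(41.2 − 18.8) = 33.1/22.4 = 1.4777
CL = 100·r = 147.77 %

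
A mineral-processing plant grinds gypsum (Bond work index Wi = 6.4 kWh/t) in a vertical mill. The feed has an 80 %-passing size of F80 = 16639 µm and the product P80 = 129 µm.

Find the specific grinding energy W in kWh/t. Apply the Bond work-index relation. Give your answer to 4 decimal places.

W = 10 Wi (1/√P80 − 1/√F80)  [Bond]
1/√129 = 0.088045;  1/√16639 = 0.007752
W = 10·6.4·(0.088045 − 0.007752) = 5.1387 kWh/t

W = 5.1387 kWh/t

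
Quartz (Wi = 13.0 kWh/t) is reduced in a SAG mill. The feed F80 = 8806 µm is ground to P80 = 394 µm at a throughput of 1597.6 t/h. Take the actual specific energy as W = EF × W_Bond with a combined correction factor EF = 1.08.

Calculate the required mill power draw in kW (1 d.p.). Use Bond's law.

P = 8910.0 kW

W = 10 Wi / √P80 − 10 Wi / √F80
W = 10·13.0·(1/√394 − 1/√8806) = 10·13.0·(0.039723) = 5.1640 kWh/t
Apply correction: 5.1640 × 1.08 = 5.5771 kWh/t
Mill draw = 5.5771 × 1597.6 = 8910.0 kW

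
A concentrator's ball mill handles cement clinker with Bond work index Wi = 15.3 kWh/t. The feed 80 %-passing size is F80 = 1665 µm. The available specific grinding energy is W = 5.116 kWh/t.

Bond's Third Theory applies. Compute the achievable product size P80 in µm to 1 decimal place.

Bond:  W = 10 Wi (1/√P − 1/√F)
⇒ 1/√P80 = W/(10·Wi) + 1/√F80
  = 5.1160/(10·15.3) + 1/√1665 = 0.033438 + 0.024507 = 0.057945
P80 = (1/0.057945)² = 17.2577² = 297.83 µm

P80 = 297.8 µm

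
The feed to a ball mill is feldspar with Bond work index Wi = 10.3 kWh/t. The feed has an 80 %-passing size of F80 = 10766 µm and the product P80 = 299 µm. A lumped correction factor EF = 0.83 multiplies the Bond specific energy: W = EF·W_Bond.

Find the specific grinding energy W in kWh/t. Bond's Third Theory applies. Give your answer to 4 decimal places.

W = 4.1201 kWh/t

W = 10 Wi (P80^-0.5 − F80^-0.5)
1/√299 = 0.057831;  1/√10766 = 0.009638
W = 10·10.3·(0.057831 − 0.009638) = 4.9640 kWh/t
Corrected W = EF·W_Bond = 0.83·4.9640 = 4.1201 kWh/t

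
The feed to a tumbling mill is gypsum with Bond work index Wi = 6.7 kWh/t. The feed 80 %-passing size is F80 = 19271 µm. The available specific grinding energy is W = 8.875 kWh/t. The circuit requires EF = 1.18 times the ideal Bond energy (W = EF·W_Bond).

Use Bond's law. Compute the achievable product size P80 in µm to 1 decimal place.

Bond: W = 10·Wi·(1/√P80 − 1/√F80)
W_Bond = W / EF = 8.875 / 1.18 = 7.5212 kWh/t
P80^-0.5 = F80^-0.5 + W_Bond/(10 Wi)
  = 7.5212/(10·6.7) + 1/√19271 = 0.112257 + 0.007204 = 0.119460
P80 = (1/0.119460)² = 8.3710² = 70.07 µm

P80 = 70.1 µm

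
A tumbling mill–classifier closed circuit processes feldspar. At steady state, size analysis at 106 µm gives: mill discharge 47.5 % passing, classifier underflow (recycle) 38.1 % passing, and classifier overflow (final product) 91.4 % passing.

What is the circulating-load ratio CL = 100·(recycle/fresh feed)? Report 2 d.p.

CL = 467.02 %

Two-product formula at 106 µm:
d + r·d = r·u + o → r(d−u) = o−d
r = (91.4 − 47.5)/(47.5 − 38.1) = 43.9/9.4 = 4.6702
CL = 100·r = 467.02 %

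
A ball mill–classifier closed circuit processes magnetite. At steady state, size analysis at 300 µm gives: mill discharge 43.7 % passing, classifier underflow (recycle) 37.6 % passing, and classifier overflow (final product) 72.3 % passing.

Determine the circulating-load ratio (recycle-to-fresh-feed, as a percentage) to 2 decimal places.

Classifier node, passing 300 µm:
r = (o − d)/(d − u)
r = (72.3 − 43.7)/(43.7 − 37.6) = 28.6/6.1 = 4.6885
CL = 100·r = 468.85 %

CL = 468.85 %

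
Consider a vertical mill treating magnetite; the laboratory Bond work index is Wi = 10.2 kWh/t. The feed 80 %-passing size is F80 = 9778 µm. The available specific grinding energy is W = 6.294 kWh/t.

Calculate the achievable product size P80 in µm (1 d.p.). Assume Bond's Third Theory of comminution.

P80 = 193.9 µm

W = 10 Wi / √P80 − 10 Wi / √F80
1/√P80 = 1/√F80 + W/(10·Wi)
  = 6.2940/(10·10.2) + 1/√9778 = 0.061706 + 0.010113 = 0.071819
P80 = (1/0.071819)² = 13.9239² = 193.88 µm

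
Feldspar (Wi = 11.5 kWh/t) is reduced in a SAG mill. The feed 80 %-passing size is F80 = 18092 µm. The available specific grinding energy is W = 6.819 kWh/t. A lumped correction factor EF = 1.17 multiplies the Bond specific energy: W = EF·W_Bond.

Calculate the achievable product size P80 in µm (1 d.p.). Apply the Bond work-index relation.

W = 10 Wi (1/√P80 − 1/√F80)  [Bond]
W_Bond = W / EF = 6.819 / 1.17 = 5.8282 kWh/t
P80^(−½) = W_Bond/(10 Wi) + F80^(−½)
  = 5.8282/(10·11.5) + 1/√18092 = 0.050680 + 0.007435 = 0.058115
P80 = (1/0.058115)² = 17.2074² = 296.09 µm

P80 = 296.1 µm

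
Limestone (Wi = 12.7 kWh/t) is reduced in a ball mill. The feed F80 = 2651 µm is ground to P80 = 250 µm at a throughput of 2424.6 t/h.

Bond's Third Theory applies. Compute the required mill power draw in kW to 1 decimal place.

P = 13494.3 kW

Bond: W = 10·Wi·(1/√P80 − 1/√F80)
W = 10·12.7·(1/√250 − 1/√2651) = 10·12.7·(0.043824) = 5.5656 kWh/t
Power = W × throughput = 5.5656 kWh/t × 2424.6 t/h = 13494.3 kW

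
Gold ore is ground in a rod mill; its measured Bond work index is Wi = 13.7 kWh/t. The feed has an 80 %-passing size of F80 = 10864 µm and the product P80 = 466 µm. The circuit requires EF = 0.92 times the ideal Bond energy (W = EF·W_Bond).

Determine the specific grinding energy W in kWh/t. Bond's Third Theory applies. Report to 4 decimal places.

W_Bond = 10·Wi·(1/√P₈₀ − 1/√F₈₀)
1/√466 = 0.046324;  1/√10864 = 0.009594
W = 10·13.7·(0.046324 − 0.009594) = 5.0320 kWh/t
Corrected W = EF·W_Bond = 0.92·5.0320 = 4.6294 kWh/t

W = 4.6294 kWh/t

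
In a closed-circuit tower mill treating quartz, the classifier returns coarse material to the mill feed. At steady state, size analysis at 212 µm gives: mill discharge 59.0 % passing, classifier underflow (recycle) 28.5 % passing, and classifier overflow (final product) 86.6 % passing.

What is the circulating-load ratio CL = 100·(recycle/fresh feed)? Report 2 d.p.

CL = 90.49 %

Let r = R/F. Size balance at 212 µm:
Fd + Rd = Ru + Fo ⇒ R/F = (o−d)/(d−u)
r = (86.6 − 59.0)/(59.0 − 28.5) = 27.6/30.5 = 0.9049
CL = 100·r = 90.49 %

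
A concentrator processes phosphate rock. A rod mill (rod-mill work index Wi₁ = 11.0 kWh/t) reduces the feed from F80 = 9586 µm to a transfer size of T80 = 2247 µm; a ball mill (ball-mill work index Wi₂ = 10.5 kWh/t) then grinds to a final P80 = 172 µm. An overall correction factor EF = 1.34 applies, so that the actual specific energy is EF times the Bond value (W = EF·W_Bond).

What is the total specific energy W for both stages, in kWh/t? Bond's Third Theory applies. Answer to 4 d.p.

W = 10·Wi·[P80^(−½) − F80^(−½)]
Stage 1 (9586→2247 µm, Wi₁=11.0): W₁ = 10·11.0·(0.021096 − 0.010214) = 1.1970 kWh/t
Stage 2 (2247→172 µm, Wi₂=10.5): W₂ = 10·10.5·(0.076249 − 0.021096) = 5.7911 kWh/t
W = W₁ + W₂ = 1.1970 + 5.7911 = 6.9882 kWh/t
W_actual = 1.34 × 6.9882 = 9.3641 kWh/t

W = 9.3641 kWh/t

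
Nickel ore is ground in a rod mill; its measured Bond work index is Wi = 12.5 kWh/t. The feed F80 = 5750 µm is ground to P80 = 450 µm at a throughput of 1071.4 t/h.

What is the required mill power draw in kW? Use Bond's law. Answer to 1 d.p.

P = 4547.1 kW

W = 10 Wi (P80^-0.5 − F80^-0.5)
W = 10·12.5·(1/√450 − 1/√5750) = 10·12.5·(0.033953) = 4.2441 kWh/t
Power = W × throughput = 4.2441 kWh/t × 1071.4 t/h = 4547.1 kW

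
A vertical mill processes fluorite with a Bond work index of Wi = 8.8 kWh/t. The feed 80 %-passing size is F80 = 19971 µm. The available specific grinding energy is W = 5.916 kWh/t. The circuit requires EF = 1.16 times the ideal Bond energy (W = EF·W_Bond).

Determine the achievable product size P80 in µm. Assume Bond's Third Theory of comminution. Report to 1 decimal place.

P80 = 236.5 µm

Bond: W = 10·Wi·(1/√P80 − 1/√F80)
W_Bond = W / EF = 5.916 / 1.16 = 5.1000 kWh/t
1/√P80 = 1/√F80 + W_Bond/(10·Wi)
  = 5.1000/(10·8.8) + 1/√19971 = 0.057955 + 0.007076 = 0.065031
P80 = (1/0.065031)² = 15.3773² = 236.46 µm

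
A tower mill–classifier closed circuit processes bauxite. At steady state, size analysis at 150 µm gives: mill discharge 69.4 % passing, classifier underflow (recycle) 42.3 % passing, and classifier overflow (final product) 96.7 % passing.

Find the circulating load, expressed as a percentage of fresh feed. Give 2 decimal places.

Let r = R/F. Size balance at 150 µm:
Fd + Rd = Ru + Fo ⇒ R/F = (o−d)/(d−u)
r = (96.7 − 69.4)/(69.4 − 42.3) = 27.3/27.1 = 1.0074
CL = 100·r = 100.74 %

CL = 100.74 %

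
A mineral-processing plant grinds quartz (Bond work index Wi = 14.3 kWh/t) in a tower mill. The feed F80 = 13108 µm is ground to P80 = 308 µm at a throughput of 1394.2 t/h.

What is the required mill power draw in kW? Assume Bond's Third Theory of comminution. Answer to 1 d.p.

P = 9618.8 kW

Bond: W = 10·Wi·(1/√P80 − 1/√F80)
W = 10·14.3·(1/√308 − 1/√13108) = 10·14.3·(0.048246) = 6.8992 kWh/t
P = W·T = 6.8992·1394.2 = 9618.8 kW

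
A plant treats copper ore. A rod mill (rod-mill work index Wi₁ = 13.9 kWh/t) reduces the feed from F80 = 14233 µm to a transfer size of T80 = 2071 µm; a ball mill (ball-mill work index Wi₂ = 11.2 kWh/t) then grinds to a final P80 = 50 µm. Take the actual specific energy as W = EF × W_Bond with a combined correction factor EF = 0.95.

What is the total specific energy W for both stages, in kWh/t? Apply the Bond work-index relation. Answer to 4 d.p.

W = 14.5040 kWh/t

W = 10 Wi (P80^-0.5 − F80^-0.5)
Stage 1 (14233→2071 µm, Wi₁=13.9): W₁ = 10·13.9·(0.021974 − 0.008382) = 1.8893 kWh/t
Stage 2 (2071→50 µm, Wi₂=11.2): W₂ = 10·11.2·(0.141421 − 0.021974) = 13.3781 kWh/t
W = W₁ + W₂ = 1.8893 + 13.3781 = 15.2674 kWh/t
Corrected W = EF·W_Bond = 0.95·15.2674 = 14.5040 kWh/t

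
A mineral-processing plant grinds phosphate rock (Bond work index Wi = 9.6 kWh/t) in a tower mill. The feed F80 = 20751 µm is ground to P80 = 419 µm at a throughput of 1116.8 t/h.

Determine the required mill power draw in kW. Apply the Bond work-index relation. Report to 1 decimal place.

W = 10 Wi / √P80 − 10 Wi / √F80
W = 10·9.6·(1/√419 − 1/√20751) = 10·9.6·(0.041911) = 4.0235 kWh/t
P = W·T = 4.0235·1116.8 = 4493.4 kW

P = 4493.4 kW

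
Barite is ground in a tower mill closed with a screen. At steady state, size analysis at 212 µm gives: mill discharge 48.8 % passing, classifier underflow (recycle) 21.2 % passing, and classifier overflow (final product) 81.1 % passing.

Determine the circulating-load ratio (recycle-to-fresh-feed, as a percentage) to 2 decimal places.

Two-product formula at 212 µm:
r = (o − d)/(d − u)
r = (81.1 − 48.8)/(48.8 − 21.2) = 32.3/27.6 = 1.1703
CL = 100·r = 117.03 %

CL = 117.03 %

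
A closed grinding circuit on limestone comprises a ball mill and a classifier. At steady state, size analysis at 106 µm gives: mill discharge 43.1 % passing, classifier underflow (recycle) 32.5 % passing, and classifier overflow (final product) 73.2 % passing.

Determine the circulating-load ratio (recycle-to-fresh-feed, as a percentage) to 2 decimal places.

Mass balance on the −106 µm fraction:
Fd + Rd = Ru + Fo ⇒ R/F = (o−d)/(d−u)
r = (73.2 − 43.1)/(43.1 − 32.5) = 30.1/10.6 = 2.8396
CL = 100·r = 283.96 %

CL = 283.96 %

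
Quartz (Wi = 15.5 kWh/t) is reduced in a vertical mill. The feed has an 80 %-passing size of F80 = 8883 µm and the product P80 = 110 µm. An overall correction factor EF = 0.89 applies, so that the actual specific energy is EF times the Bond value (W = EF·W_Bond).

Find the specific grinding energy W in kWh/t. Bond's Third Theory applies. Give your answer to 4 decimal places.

W = 11.6894 kWh/t

Bond:  W = 10 Wi (1/√P − 1/√F)
1/√110 = 0.095346;  1/√8883 = 0.010610
W = 10·15.5·(0.095346 − 0.010610) = 13.1341 kWh/t
With EF = 0.89: W = 13.1341·0.89 = 11.6894 kWh/t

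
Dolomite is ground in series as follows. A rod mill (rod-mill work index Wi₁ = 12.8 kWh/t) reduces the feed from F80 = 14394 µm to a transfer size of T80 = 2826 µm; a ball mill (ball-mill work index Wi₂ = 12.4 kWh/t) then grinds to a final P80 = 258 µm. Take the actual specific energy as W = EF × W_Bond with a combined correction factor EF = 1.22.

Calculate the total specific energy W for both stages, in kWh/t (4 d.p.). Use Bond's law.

W = 10 Wi (P80^-0.5 − F80^-0.5)
Stage 1 (14394→2826 µm, Wi₁=12.8): W₁ = 10·12.8·(0.018811 − 0.008335) = 1.3409 kWh/t
Stage 2 (2826→258 µm, Wi₂=12.4): W₂ = 10·12.4·(0.062257 − 0.018811) = 5.3873 kWh/t
W = W₁ + W₂ = 1.3409 + 5.3873 = 6.7283 kWh/t
W_actual = 1.22 × 6.7283 = 8.2085 kWh/t

W = 8.2085 kWh/t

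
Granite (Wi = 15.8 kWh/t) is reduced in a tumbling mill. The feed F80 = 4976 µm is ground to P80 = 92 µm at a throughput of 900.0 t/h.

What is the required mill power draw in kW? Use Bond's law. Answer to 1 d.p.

W = 10 Wi (1/√P80 − 1/√F80)  [Bond]
W = 10·15.8·(1/√92 − 1/√4976) = 10·15.8·(0.090081) = 14.2328 kWh/t
P_mill = W·ṁ = 14.2328·900.0 = 12809.5 kW

P = 12809.5 kW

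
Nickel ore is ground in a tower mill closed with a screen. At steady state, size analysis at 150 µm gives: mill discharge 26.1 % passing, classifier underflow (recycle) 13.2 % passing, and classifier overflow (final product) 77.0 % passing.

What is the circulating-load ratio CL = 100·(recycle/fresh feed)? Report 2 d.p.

CL = 394.57 %

Let r = R/F. Size balance at 150 µm:
Fd + Rd = Ru + Fo ⇒ R/F = (o−d)/(d−u)
r = (77.0 − 26.1)/(26.1 − 13.2) = 50.9/12.9 = 3.9457
CL = 100·r = 394.57 %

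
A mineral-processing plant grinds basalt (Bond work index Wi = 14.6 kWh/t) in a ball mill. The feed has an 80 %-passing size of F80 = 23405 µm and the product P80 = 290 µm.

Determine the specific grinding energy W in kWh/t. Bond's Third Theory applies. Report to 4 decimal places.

W = 7.6191 kWh/t

Bond: W = 10·Wi·(1/√P80 − 1/√F80)
1/√290 = 0.058722;  1/√23405 = 0.006537
W = 10·14.6·(0.058722 − 0.006537) = 7.6191 kWh/t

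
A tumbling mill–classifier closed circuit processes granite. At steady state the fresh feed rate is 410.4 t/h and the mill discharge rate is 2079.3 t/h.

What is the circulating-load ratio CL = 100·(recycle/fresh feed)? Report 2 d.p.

Mill node: discharge = fresh + recycle.
R = M − F = 2079.3 − 410.4 = 1668.9 t/h
CL = 100·R/F = 100·1668.9/410.4 = 406.65 %

CL = 406.65 %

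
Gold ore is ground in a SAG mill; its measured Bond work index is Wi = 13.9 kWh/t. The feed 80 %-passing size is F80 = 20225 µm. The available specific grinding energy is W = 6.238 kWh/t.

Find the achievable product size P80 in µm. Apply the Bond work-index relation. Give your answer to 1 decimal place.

Bond: W = 10·Wi·(1/√P80 − 1/√F80)
P80^-0.5 = F80^-0.5 + W/(10 Wi)
  = 6.2380/(10·13.9) + 1/√20225 = 0.044878 + 0.007032 = 0.051909
P80 = (1/0.051909)² = 19.2644² = 371.12 µm

P80 = 371.1 µm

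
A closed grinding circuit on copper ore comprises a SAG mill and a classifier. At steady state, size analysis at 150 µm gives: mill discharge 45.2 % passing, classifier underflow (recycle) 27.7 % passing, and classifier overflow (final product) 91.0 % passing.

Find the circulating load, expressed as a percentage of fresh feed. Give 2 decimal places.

Balance %-passing 150 µm (r = R/F):
Fd + Rd = Ru + Fo ⇒ R/F = (o−d)/(d−u)
r = (91.0 − 45.2)/(45.2 − 27.7) = 45.8/17.5 = 2.6171
CL = 100·r = 261.71 %

CL = 261.71 %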